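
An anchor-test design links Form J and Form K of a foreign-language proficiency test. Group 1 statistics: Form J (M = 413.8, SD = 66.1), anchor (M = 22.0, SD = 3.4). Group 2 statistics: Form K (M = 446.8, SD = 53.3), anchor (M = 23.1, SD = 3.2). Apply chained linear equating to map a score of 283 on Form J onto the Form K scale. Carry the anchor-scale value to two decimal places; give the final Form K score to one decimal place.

Form J → anchor (Group 1): v = (3.4/66.1)(283 − 413.8) + 22.0 = 15.27
anchor → Form K (Group 2): y = (53.3/3.2)(15.27 − 23.1) + 446.8 = 316.4

316.4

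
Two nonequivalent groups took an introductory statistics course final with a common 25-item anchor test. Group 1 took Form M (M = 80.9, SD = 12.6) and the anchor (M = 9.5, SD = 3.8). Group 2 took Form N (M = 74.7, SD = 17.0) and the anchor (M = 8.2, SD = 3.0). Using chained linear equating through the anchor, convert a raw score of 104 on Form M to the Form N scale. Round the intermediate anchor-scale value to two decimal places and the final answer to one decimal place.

Form M → anchor (Group 1): v = (3.8/12.6)(104 − 80.9) + 9.5 = 16.47
anchor → Form N (Group 2): y = (17.0/3.0)(16.47 − 8.2) + 74.7 = 121.6

121.6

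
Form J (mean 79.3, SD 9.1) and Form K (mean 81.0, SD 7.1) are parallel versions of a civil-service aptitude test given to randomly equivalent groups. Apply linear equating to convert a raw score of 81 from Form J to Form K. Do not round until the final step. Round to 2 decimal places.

Linear equating: y = (SD_Y/SD_X)(x − M_X) + M_Y
y = (7.1/9.1)(81 − 79.3) + 81.0
y = 0.780220 × 1.7 + 81.0 = 1.3264 + 81.0 = 82.33

82.33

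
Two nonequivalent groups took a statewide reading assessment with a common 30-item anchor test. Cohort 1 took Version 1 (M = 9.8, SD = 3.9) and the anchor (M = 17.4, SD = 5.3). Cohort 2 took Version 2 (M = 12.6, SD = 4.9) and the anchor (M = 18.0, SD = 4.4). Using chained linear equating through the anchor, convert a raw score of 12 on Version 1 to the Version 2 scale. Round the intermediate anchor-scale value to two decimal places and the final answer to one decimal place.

15.3

Version 1 → anchor (Cohort 1): v = (5.3/3.9)(12 − 9.8) + 17.4 = 20.39
anchor → Version 2 (Cohort 2): y = (4.9/4.4)(20.39 − 18.0) + 12.6 = 15.3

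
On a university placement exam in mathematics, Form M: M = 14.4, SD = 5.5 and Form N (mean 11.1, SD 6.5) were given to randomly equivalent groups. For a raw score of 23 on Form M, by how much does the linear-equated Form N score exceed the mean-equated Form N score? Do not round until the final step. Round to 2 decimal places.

1.56

Mean-equated: 23 + (11.1 − 14.4) = 19.70
Linear-equated: (6.5/5.5)(23 − 14.4) + 11.1 = 21.264
Difference = 21.264 − 19.70 = 1.56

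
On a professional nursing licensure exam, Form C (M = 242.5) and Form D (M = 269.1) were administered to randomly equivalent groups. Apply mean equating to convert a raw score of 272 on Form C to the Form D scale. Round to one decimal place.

298.6

Mean equating: y = x + (M_Y − M_X) = 272 + (269.1 − 242.5) = 298.6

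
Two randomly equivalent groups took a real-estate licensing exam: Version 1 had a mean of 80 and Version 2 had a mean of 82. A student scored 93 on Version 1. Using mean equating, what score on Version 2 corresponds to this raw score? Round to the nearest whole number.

Mean equating: y = x + (M_Y − M_X) = 93 + (82 − 80) = 95

95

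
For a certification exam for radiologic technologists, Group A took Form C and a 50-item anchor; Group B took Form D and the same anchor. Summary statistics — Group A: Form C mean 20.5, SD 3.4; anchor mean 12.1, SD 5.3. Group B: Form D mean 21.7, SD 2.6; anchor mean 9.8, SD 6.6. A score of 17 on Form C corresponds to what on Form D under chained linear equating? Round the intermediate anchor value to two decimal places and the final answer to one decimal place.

20.5

Form C → anchor (Group A): v = (5.3/3.4)(17 − 20.5) + 12.1 = 6.64
anchor → Form D (Group B): y = (2.6/6.6)(6.64 − 9.8) + 21.7 = 20.5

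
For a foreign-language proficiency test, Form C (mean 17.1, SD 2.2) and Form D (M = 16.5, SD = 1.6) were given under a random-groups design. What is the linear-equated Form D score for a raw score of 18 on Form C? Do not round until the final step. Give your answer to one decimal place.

17.2

Linear equating: y = (SD_Y/SD_X)(x − M_X) + M_Y
y = (1.6/2.2)(18 − 17.1) + 16.5
y = 0.727273 × 0.9 + 16.5 = 0.6545 + 16.5 = 17.2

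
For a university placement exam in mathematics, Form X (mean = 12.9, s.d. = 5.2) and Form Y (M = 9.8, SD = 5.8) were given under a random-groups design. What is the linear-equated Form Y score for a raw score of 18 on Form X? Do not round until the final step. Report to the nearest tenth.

15.5

Linear equating: y = (SD_Y/SD_X)(x − M_X) + M_Y
y = (5.8/5.2)(18 − 12.9) + 9.8
y = 1.115385 × 5.1 + 9.8 = 5.6885 + 9.8 = 15.5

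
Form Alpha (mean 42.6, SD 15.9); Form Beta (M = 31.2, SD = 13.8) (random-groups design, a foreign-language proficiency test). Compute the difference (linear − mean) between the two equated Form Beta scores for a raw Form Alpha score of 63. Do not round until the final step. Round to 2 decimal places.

Mean-equated: 63 + (31.2 − 42.6) = 51.60
Linear-equated: (13.8/15.9)(63 − 42.6) + 31.2 = 48.906
Difference = 48.906 − 51.60 = -2.69

-2.69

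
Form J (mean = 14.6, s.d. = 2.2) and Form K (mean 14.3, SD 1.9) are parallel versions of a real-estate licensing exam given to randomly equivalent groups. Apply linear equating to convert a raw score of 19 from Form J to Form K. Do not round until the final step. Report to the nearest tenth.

Linear equating: y = (SD_Y/SD_X)(x − M_X) + M_Y
y = (1.9/2.2)(19 − 14.6) + 14.3
y = 0.863636 × 4.4 + 14.3 = 3.8000 + 14.3 = 18.1

18.1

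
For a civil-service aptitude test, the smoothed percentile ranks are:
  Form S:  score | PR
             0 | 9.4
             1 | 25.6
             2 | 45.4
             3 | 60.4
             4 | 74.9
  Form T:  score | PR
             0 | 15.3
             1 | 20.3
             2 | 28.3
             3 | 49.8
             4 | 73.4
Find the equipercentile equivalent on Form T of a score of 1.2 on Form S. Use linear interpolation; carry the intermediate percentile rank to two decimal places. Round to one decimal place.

2.1

PR of 1.2 on Form S: 25.6 + (1.2 − 1)/(2 − 1) × (45.4 − 25.6) = 29.56
On Form T, PR 29.56 falls between score 2 (PR 28.3) and 3 (PR 49.8).
Interpolate: 2 + (29.56 − 28.3)/(49.8 − 28.3) × (3 − 2) = 2.1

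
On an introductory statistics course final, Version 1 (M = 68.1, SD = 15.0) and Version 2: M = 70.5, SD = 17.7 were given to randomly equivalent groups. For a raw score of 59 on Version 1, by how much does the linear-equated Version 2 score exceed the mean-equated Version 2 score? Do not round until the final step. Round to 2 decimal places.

-1.64

Mean-equated: 59 + (70.5 − 68.1) = 61.40
Linear-equated: (17.7/15.0)(59 − 68.1) + 70.5 = 59.762
Difference = 59.762 − 61.40 = -1.64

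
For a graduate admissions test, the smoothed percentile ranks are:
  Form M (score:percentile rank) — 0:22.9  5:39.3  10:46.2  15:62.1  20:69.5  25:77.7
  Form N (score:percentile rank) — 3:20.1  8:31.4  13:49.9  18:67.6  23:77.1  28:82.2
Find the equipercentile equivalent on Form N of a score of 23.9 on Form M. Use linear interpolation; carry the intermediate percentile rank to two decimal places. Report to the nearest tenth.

PR of 23.9 on Form M: 69.5 + (23.9 − 20)/(25 − 20) × (77.7 − 69.5) = 75.90
On Form N, PR 75.90 falls between score 18 (PR 67.6) and 23 (PR 77.1).
Interpolate: 18 + (75.90 − 67.6)/(77.1 − 67.6) × (23 − 18) = 22.4

22.4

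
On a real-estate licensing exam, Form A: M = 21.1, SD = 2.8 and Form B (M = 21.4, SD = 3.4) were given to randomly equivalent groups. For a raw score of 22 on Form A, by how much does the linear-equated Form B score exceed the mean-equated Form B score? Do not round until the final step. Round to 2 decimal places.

Mean-equated: 22 + (21.4 − 21.1) = 22.30
Linear-equated: (3.4/2.8)(22 − 21.1) + 21.4 = 22.493
Difference = 22.493 − 22.30 = 0.19

0.19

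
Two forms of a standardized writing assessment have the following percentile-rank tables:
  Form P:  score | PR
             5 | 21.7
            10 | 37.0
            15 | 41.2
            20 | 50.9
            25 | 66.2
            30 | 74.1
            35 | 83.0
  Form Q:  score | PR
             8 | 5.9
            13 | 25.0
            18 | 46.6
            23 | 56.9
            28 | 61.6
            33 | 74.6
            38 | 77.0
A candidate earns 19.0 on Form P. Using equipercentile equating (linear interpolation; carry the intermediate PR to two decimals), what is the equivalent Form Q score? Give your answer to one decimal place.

PR of 19.0 on Form P: 41.2 + (19.0 − 15)/(20 − 15) × (50.9 − 41.2) = 48.96
On Form Q, PR 48.96 falls between score 18 (PR 46.6) and 23 (PR 56.9).
Interpolate: 18 + (48.96 − 46.6)/(56.9 − 46.6) × (23 − 18) = 19.1

19.1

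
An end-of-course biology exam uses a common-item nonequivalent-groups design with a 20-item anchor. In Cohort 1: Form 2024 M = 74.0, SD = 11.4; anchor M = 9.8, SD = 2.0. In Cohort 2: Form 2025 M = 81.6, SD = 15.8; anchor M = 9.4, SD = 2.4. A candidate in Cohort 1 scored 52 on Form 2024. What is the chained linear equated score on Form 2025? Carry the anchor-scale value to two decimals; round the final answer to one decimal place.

Form 2024 → anchor (Cohort 1): v = (2.0/11.4)(52 − 74.0) + 9.8 = 5.94
anchor → Form 2025 (Cohort 2): y = (15.8/2.4)(5.94 − 9.4) + 81.6 = 58.8

58.8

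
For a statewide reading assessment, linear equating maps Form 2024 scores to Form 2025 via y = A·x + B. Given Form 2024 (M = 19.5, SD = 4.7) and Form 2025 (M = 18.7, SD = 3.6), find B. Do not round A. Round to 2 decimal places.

3.76

A = SD_Y / SD_X = 3.6 / 4.7 = 0.765957
B = M_Y − A·M_X = 18.7 − 0.765957 × 19.5 = 3.76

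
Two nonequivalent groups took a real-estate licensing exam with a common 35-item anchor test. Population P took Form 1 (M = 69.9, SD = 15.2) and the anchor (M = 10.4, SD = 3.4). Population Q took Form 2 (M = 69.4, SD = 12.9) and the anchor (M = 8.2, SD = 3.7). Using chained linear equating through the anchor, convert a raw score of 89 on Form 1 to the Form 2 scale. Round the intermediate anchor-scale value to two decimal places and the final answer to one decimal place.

92.0

Form 1 → anchor (Population P): v = (3.4/15.2)(89 − 69.9) + 10.4 = 14.67
anchor → Form 2 (Population Q): y = (12.9/3.7)(14.67 − 8.2) + 69.4 = 92.0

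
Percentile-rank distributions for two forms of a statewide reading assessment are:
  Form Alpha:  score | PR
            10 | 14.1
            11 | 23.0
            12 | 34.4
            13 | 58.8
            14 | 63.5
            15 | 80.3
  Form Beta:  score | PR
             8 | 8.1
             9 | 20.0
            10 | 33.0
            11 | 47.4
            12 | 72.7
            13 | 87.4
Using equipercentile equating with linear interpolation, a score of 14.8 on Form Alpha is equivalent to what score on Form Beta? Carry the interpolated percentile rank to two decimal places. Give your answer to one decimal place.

12.3

PR of 14.8 on Form Alpha: 63.5 + (14.8 − 14)/(15 − 14) × (80.3 − 63.5) = 76.94
On Form Beta, PR 76.94 falls between score 12 (PR 72.7) and 13 (PR 87.4).
Interpolate: 12 + (76.94 − 72.7)/(87.4 − 72.7) × (13 − 12) = 12.3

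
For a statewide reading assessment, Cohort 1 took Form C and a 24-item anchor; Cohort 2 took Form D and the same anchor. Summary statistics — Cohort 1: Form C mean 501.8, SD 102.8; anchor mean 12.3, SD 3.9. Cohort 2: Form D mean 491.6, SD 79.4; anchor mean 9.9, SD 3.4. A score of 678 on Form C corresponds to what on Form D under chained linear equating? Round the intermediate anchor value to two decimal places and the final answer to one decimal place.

703.6

Form C → anchor (Cohort 1): v = (3.9/102.8)(678 − 501.8) + 12.3 = 18.98
anchor → Form D (Cohort 2): y = (79.4/3.4)(18.98 − 9.9) + 491.6 = 703.6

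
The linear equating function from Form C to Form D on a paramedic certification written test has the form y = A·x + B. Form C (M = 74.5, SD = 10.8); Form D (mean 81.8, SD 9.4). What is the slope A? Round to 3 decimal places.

A = SD_Y / SD_X = 9.4 / 10.8 = 0.870

0.870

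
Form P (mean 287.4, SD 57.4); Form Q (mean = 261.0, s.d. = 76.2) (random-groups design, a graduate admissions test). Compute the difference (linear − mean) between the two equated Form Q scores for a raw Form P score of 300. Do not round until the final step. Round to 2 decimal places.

Mean-equated: 300 + (261.0 − 287.4) = 273.60
Linear-equated: (76.2/57.4)(300 − 287.4) + 261.0 = 277.727
Difference = 277.727 − 273.60 = 4.13

4.13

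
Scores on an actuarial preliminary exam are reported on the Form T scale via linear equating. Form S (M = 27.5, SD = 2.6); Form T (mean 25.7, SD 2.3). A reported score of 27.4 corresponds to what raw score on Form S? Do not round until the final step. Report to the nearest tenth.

29.4

Invert y = (SD_Y/SD_X)(x − M_X) + M_Y:
x = (SD_X/SD_Y)(y − M_Y) + M_X = (2.6/2.3)(27.4 − 25.7) + 27.5
x = 1.130435 × 1.700 + 27.5 = 29.4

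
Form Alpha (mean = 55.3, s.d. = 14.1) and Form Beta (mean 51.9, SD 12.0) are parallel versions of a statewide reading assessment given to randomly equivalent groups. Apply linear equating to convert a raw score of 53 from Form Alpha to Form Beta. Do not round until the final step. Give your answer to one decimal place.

49.9

Linear equating: y = (SD_Y/SD_X)(x − M_X) + M_Y
y = (12.0/14.1)(53 − 55.3) + 51.9
y = 0.851064 × -2.3 + 51.9 = -1.9574 + 51.9 = 49.9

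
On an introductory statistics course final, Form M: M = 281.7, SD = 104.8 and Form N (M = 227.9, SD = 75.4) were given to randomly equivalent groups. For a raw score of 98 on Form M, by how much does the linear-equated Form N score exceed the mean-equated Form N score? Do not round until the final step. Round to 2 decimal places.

51.53

Mean-equated: 98 + (227.9 − 281.7) = 44.20
Linear-equated: (75.4/104.8)(98 − 281.7) + 227.9 = 95.734
Difference = 95.734 − 44.20 = 51.53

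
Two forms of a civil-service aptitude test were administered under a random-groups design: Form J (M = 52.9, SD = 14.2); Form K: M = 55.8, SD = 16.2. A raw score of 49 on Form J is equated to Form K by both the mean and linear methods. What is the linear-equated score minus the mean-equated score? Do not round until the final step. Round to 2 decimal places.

-0.55

Mean-equated: 49 + (55.8 − 52.9) = 51.90
Linear-equated: (16.2/14.2)(49 − 52.9) + 55.8 = 51.351
Difference = 51.351 − 51.90 = -0.55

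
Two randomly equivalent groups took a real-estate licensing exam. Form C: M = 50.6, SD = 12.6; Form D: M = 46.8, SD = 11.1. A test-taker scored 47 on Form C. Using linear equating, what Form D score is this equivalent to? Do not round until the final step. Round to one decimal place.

Linear equating: y = (SD_Y/SD_X)(x − M_X) + M_Y
y = (11.1/12.6)(47 − 50.6) + 46.8
y = 0.880952 × -3.6 + 46.8 = -3.1714 + 46.8 = 43.6

43.6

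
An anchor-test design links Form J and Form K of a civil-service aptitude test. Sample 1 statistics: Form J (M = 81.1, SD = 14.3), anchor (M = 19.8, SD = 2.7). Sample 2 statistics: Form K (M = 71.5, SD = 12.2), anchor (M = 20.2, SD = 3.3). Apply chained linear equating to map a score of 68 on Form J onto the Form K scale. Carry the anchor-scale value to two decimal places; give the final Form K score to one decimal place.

60.9

Form J → anchor (Sample 1): v = (2.7/14.3)(68 − 81.1) + 19.8 = 17.33
anchor → Form K (Sample 2): y = (12.2/3.3)(17.33 − 20.2) + 71.5 = 60.9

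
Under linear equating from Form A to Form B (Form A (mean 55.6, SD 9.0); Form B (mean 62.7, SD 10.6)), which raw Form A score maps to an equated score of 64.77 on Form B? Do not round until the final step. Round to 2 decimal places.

57.36

Invert y = (SD_Y/SD_X)(x − M_X) + M_Y:
x = (SD_X/SD_Y)(y − M_Y) + M_X = (9.0/10.6)(64.77 − 62.7) + 55.6
x = 0.849057 × 2.070 + 55.6 = 57.36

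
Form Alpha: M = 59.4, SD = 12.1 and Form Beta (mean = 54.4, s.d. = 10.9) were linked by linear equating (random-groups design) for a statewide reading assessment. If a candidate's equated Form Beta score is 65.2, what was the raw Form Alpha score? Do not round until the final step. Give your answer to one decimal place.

71.4

Invert y = (SD_Y/SD_X)(x − M_X) + M_Y:
x = (SD_X/SD_Y)(y − M_Y) + M_X = (12.1/10.9)(65.2 − 54.4) + 59.4
x = 1.110092 × 10.800 + 59.4 = 71.4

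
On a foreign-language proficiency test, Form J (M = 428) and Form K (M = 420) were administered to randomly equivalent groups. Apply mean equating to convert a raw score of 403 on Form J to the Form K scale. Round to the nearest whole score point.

Mean equating: y = x + (M_Y − M_X) = 403 + (420 − 428) = 395

395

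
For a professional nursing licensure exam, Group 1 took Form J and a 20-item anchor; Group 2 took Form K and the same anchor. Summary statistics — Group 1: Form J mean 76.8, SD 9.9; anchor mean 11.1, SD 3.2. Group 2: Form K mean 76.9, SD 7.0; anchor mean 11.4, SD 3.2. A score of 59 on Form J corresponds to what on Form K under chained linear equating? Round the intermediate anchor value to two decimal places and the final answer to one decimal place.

Form J → anchor (Group 1): v = (3.2/9.9)(59 − 76.8) + 11.1 = 5.35
anchor → Form K (Group 2): y = (7.0/3.2)(5.35 − 11.4) + 76.9 = 63.7

63.7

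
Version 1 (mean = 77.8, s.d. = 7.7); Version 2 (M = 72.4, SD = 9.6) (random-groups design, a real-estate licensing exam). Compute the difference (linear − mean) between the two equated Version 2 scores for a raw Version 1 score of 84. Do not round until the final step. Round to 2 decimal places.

1.53

Mean-equated: 84 + (72.4 − 77.8) = 78.60
Linear-equated: (9.6/7.7)(84 − 77.8) + 72.4 = 80.130
Difference = 80.130 − 78.60 = 1.53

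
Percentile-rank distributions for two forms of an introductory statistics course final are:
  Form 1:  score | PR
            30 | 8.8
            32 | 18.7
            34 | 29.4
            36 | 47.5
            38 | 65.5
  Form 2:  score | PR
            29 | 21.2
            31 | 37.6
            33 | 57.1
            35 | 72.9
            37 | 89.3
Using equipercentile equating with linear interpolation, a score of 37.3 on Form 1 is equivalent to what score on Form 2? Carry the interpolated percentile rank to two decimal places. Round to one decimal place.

33.3

PR of 37.3 on Form 1: 47.5 + (37.3 − 36)/(38 − 36) × (65.5 − 47.5) = 59.20
On Form 2, PR 59.20 falls between score 33 (PR 57.1) and 35 (PR 72.9).
Interpolate: 33 + (59.20 − 57.1)/(72.9 − 57.1) × (35 − 33) = 33.3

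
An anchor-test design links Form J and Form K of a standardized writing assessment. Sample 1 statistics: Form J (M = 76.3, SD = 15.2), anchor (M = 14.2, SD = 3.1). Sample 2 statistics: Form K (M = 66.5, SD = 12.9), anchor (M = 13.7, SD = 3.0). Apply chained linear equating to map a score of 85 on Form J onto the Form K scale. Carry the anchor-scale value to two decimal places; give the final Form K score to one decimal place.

Form J → anchor (Sample 1): v = (3.1/15.2)(85 − 76.3) + 14.2 = 15.97
anchor → Form K (Sample 2): y = (12.9/3.0)(15.97 − 13.7) + 66.5 = 76.3

76.3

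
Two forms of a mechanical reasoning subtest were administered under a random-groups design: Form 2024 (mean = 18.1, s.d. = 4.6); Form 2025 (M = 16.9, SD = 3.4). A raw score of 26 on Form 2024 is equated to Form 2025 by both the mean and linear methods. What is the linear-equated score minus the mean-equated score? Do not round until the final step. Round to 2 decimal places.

-2.06

Mean-equated: 26 + (16.9 − 18.1) = 24.80
Linear-equated: (3.4/4.6)(26 − 18.1) + 16.9 = 22.739
Difference = 22.739 − 24.80 = -2.06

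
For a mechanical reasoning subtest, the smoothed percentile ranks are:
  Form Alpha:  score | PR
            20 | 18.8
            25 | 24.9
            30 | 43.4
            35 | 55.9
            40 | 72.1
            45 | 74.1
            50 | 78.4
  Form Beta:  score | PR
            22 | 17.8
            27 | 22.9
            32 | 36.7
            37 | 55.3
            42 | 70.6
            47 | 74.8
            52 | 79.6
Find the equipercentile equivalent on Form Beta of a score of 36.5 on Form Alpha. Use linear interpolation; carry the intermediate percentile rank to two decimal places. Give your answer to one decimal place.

PR of 36.5 on Form Alpha: 55.9 + (36.5 − 35)/(40 − 35) × (72.1 − 55.9) = 60.76
On Form Beta, PR 60.76 falls between score 37 (PR 55.3) and 42 (PR 70.6).
Interpolate: 37 + (60.76 − 55.3)/(70.6 − 55.3) × (42 − 37) = 38.8

38.8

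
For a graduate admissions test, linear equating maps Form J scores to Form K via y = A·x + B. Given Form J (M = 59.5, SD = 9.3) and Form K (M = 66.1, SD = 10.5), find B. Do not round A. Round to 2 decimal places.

-1.08

A = SD_Y / SD_X = 10.5 / 9.3 = 1.129032
B = M_Y − A·M_X = 66.1 − 1.129032 × 59.5 = -1.08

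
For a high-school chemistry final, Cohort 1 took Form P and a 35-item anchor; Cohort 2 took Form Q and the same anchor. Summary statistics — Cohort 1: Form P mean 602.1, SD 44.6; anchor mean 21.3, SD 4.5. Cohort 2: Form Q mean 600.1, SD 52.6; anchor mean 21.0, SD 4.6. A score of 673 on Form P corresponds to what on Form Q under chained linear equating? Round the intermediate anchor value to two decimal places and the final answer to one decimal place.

Form P → anchor (Cohort 1): v = (4.5/44.6)(673 − 602.1) + 21.3 = 28.45
anchor → Form Q (Cohort 2): y = (52.6/4.6)(28.45 − 21.0) + 600.1 = 685.3

685.3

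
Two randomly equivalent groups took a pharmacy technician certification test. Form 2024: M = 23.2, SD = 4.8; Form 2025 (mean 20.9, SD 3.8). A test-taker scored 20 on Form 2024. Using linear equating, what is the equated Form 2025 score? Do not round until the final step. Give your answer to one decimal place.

18.4

Linear equating: y = (SD_Y/SD_X)(x − M_X) + M_Y
y = (3.8/4.8)(20 − 23.2) + 20.9
y = 0.791667 × -3.2 + 20.9 = -2.5333 + 20.9 = 18.4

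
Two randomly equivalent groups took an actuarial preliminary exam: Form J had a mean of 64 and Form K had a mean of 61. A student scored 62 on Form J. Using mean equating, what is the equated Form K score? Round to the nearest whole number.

Mean equating: y = x + (M_Y − M_X) = 62 + (61 − 64) = 59

59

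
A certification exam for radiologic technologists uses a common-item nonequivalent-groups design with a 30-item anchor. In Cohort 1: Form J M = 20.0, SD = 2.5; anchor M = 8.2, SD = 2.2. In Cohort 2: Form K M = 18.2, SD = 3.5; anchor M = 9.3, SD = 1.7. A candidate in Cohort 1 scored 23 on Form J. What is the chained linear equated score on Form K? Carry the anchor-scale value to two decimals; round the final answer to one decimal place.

21.4

Form J → anchor (Cohort 1): v = (2.2/2.5)(23 − 20.0) + 8.2 = 10.84
anchor → Form K (Cohort 2): y = (3.5/1.7)(10.84 − 9.3) + 18.2 = 21.4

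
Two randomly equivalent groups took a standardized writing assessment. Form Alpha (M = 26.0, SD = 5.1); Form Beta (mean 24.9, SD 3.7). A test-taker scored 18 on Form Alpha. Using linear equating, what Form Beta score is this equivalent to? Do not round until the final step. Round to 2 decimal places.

19.10

Linear equating: y = (SD_Y/SD_X)(x − M_X) + M_Y
y = (3.7/5.1)(18 − 26.0) + 24.9
y = 0.725490 × -8.0 + 24.9 = -5.8039 + 24.9 = 19.10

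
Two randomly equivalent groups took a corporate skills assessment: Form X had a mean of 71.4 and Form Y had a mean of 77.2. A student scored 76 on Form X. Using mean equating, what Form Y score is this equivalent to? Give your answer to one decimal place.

Mean equating: y = x + (M_Y − M_X) = 76 + (77.2 − 71.4) = 81.8

81.8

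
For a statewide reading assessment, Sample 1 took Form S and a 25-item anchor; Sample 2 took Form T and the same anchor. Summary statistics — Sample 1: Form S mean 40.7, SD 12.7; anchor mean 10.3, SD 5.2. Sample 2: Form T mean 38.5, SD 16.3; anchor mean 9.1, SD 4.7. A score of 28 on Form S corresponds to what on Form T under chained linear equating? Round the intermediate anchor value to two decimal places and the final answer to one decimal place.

24.6

Form S → anchor (Sample 1): v = (5.2/12.7)(28 − 40.7) + 10.3 = 5.10
anchor → Form T (Sample 2): y = (16.3/4.7)(5.10 − 9.1) + 38.5 = 24.6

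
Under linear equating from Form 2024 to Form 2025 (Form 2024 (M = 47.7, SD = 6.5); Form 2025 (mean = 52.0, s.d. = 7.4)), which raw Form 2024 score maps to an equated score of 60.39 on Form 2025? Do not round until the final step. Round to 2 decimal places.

Invert y = (SD_Y/SD_X)(x − M_X) + M_Y:
x = (SD_X/SD_Y)(y − M_Y) + M_X = (6.5/7.4)(60.39 − 52.0) + 47.7
x = 0.878378 × 8.390 + 47.7 = 55.07

55.07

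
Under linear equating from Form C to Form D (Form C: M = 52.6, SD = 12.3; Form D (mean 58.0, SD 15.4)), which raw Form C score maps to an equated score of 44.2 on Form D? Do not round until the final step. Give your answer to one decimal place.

41.6

Invert y = (SD_Y/SD_X)(x − M_X) + M_Y:
x = (SD_X/SD_Y)(y − M_Y) + M_X = (12.3/15.4)(44.2 − 58.0) + 52.6
x = 0.798701 × -13.800 + 52.6 = 41.6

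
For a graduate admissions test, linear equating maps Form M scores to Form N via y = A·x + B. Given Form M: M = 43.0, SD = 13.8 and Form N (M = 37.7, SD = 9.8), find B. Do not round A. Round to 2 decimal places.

7.16

A = SD_Y / SD_X = 9.8 / 13.8 = 0.710145
B = M_Y − A·M_X = 37.7 − 0.710145 × 43.0 = 7.16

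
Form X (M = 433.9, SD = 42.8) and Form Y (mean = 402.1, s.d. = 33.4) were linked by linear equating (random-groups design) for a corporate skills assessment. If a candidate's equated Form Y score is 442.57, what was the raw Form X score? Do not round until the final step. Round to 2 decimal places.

Invert y = (SD_Y/SD_X)(x − M_X) + M_Y:
x = (SD_X/SD_Y)(y − M_Y) + M_X = (42.8/33.4)(442.57 − 402.1) + 433.9
x = 1.281437 × 40.470 + 433.9 = 485.76

485.76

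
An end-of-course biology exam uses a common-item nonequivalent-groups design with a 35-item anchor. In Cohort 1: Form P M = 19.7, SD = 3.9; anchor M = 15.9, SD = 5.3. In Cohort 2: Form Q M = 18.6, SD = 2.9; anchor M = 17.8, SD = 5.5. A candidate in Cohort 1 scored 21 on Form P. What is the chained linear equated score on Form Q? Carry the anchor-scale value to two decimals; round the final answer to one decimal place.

18.5

Form P → anchor (Cohort 1): v = (5.3/3.9)(21 − 19.7) + 15.9 = 17.67
anchor → Form Q (Cohort 2): y = (2.9/5.5)(17.67 − 17.8) + 18.6 = 18.5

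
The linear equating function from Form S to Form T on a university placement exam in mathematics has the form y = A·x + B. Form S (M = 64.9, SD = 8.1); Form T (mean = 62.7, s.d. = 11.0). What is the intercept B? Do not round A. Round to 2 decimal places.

A = SD_Y / SD_X = 11.0 / 8.1 = 1.358025
B = M_Y − A·M_X = 62.7 − 1.358025 × 64.9 = -25.44

-25.44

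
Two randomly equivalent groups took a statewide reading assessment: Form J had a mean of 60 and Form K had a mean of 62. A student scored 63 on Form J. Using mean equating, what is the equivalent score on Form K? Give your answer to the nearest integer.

Mean equating: y = x + (M_Y − M_X) = 63 + (62 − 60) = 65

65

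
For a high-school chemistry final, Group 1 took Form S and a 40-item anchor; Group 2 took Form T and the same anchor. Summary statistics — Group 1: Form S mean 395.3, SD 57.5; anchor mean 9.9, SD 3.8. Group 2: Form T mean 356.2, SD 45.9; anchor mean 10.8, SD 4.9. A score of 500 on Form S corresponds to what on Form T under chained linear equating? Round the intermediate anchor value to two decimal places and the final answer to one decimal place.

Form S → anchor (Group 1): v = (3.8/57.5)(500 − 395.3) + 9.9 = 16.82
anchor → Form T (Group 2): y = (45.9/4.9)(16.82 − 10.8) + 356.2 = 412.6

412.6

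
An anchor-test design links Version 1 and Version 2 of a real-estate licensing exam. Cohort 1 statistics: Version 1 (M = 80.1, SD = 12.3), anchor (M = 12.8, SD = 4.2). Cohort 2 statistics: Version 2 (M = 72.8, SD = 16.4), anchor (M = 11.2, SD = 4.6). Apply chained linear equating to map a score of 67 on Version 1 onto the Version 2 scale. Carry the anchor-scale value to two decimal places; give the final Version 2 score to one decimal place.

62.6

Version 1 → anchor (Cohort 1): v = (4.2/12.3)(67 − 80.1) + 12.8 = 8.33
anchor → Version 2 (Cohort 2): y = (16.4/4.6)(8.33 − 11.2) + 72.8 = 62.6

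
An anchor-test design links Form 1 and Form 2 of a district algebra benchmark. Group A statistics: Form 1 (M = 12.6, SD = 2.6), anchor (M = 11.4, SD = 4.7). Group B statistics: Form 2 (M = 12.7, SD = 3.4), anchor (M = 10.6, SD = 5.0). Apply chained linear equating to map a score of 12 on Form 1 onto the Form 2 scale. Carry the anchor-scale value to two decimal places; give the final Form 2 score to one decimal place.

12.5

Form 1 → anchor (Group A): v = (4.7/2.6)(12 − 12.6) + 11.4 = 10.32
anchor → Form 2 (Group B): y = (3.4/5.0)(10.32 − 10.6) + 12.7 = 12.5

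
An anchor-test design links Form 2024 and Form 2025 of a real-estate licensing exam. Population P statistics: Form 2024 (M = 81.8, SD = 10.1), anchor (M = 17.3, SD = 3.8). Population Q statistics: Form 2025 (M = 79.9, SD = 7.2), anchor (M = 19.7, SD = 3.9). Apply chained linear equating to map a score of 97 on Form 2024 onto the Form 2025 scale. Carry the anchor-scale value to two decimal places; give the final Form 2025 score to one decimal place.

86.0

Form 2024 → anchor (Population P): v = (3.8/10.1)(97 − 81.8) + 17.3 = 23.02
anchor → Form 2025 (Population Q): y = (7.2/3.9)(23.02 − 19.7) + 79.9 = 86.0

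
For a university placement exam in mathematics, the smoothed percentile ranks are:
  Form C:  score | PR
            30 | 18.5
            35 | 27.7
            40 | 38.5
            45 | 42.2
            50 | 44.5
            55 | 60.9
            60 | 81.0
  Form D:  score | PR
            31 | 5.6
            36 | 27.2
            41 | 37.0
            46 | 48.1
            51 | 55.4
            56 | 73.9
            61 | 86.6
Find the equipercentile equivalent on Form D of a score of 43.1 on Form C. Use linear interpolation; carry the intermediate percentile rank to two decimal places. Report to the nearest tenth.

42.7

PR of 43.1 on Form C: 38.5 + (43.1 − 40)/(45 − 40) × (42.2 − 38.5) = 40.79
On Form D, PR 40.79 falls between score 41 (PR 37.0) and 46 (PR 48.1).
Interpolate: 41 + (40.79 − 37.0)/(48.1 − 37.0) × (46 − 41) = 42.7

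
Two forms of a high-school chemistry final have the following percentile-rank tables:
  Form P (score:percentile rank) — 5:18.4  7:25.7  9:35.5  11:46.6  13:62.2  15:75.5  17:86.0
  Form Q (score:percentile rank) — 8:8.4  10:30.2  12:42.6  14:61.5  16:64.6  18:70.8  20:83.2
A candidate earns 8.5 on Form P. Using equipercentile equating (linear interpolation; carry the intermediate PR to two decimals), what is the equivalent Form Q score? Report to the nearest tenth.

10.5

PR of 8.5 on Form P: 25.7 + (8.5 − 7)/(9 − 7) × (35.5 − 25.7) = 33.05
On Form Q, PR 33.05 falls between score 10 (PR 30.2) and 12 (PR 42.6).
Interpolate: 10 + (33.05 − 30.2)/(42.6 − 30.2) × (12 − 10) = 10.5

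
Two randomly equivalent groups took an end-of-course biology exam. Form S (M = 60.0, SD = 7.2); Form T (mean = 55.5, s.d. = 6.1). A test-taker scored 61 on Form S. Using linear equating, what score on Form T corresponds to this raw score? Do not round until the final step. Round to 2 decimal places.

56.35

Linear equating: y = (SD_Y/SD_X)(x − M_X) + M_Y
y = (6.1/7.2)(61 − 60.0) + 55.5
y = 0.847222 × 1.0 + 55.5 = 0.8472 + 55.5 = 56.35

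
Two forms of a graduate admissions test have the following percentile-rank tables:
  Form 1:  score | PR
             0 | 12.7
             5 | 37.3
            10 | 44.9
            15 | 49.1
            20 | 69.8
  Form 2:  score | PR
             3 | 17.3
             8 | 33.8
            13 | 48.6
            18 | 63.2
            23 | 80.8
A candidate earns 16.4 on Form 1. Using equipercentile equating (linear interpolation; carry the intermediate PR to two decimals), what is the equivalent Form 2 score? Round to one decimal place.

15.2

PR of 16.4 on Form 1: 49.1 + (16.4 − 15)/(20 − 15) × (69.8 − 49.1) = 54.90
On Form 2, PR 54.90 falls between score 13 (PR 48.6) and 18 (PR 63.2).
Interpolate: 13 + (54.90 − 48.6)/(63.2 − 48.6) × (18 − 13) = 15.2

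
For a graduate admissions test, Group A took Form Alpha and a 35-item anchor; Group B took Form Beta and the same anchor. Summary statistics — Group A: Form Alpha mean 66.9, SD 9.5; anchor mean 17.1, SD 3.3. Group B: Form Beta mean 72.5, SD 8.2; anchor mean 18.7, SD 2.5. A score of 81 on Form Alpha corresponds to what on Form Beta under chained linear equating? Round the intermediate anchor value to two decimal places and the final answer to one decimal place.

Form Alpha → anchor (Group A): v = (3.3/9.5)(81 − 66.9) + 17.1 = 22.00
anchor → Form Beta (Group B): y = (8.2/2.5)(22.00 − 18.7) + 72.5 = 83.3

83.3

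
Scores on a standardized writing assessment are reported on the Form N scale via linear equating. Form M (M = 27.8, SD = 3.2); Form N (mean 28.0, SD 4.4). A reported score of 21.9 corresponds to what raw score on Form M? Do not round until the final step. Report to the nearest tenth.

Invert y = (SD_Y/SD_X)(x − M_X) + M_Y:
x = (SD_X/SD_Y)(y − M_Y) + M_X = (3.2/4.4)(21.9 − 28.0) + 27.8
x = 0.727273 × -6.100 + 27.8 = 23.4

23.4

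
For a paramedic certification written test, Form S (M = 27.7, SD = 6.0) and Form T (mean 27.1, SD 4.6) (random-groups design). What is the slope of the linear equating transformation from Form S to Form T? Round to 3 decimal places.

A = SD_Y / SD_X = 4.6 / 6.0 = 0.767

0.767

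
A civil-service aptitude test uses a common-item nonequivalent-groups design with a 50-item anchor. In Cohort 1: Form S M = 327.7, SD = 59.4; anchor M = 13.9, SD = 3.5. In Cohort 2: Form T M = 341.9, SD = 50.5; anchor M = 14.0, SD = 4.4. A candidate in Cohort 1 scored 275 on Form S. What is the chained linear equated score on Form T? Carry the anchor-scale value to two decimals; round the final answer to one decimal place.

Form S → anchor (Cohort 1): v = (3.5/59.4)(275 − 327.7) + 13.9 = 10.79
anchor → Form T (Cohort 2): y = (50.5/4.4)(10.79 − 14.0) + 341.9 = 305.1

305.1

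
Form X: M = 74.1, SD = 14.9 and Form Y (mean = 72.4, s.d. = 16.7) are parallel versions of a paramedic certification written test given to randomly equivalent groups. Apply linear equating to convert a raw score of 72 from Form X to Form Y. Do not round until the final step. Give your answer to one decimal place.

70.0

Linear equating: y = (SD_Y/SD_X)(x − M_X) + M_Y
y = (16.7/14.9)(72 − 74.1) + 72.4
y = 1.120805 × -2.1 + 72.4 = -2.3537 + 72.4 = 70.0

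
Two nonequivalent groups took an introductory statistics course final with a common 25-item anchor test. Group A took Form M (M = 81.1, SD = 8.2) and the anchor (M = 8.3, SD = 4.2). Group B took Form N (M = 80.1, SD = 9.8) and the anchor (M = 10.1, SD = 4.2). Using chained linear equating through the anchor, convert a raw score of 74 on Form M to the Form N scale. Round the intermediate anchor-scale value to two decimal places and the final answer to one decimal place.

Form M → anchor (Group A): v = (4.2/8.2)(74 − 81.1) + 8.3 = 4.66
anchor → Form N (Group B): y = (9.8/4.2)(4.66 − 10.1) + 80.1 = 67.4

67.4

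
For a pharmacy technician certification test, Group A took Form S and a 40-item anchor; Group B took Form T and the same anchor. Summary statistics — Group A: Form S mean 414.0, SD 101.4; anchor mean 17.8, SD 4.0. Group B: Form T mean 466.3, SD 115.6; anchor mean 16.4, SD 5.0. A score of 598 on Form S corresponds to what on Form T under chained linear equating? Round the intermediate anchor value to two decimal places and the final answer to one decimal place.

Form S → anchor (Group A): v = (4.0/101.4)(598 − 414.0) + 17.8 = 25.06
anchor → Form T (Group B): y = (115.6/5.0)(25.06 − 16.4) + 466.3 = 666.5

666.5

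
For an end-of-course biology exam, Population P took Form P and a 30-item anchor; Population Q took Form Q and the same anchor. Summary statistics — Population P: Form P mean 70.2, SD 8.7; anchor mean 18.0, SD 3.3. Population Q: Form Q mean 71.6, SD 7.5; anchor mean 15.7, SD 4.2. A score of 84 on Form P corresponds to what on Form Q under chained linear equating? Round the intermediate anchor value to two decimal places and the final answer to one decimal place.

85.0

Form P → anchor (Population P): v = (3.3/8.7)(84 − 70.2) + 18.0 = 23.23
anchor → Form Q (Population Q): y = (7.5/4.2)(23.23 − 15.7) + 71.6 = 85.0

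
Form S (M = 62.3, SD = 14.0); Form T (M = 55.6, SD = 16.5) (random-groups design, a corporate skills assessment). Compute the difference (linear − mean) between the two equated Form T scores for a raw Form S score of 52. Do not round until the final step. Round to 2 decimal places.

Mean-equated: 52 + (55.6 − 62.3) = 45.30
Linear-equated: (16.5/14.0)(52 − 62.3) + 55.6 = 43.461
Difference = 43.461 − 45.30 = -1.84

-1.84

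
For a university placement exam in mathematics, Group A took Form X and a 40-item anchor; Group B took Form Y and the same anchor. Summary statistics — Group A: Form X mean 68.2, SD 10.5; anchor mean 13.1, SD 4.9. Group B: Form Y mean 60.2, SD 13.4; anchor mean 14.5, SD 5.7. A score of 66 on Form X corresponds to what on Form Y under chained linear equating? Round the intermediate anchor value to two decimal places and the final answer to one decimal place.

Form X → anchor (Group A): v = (4.9/10.5)(66 − 68.2) + 13.1 = 12.07
anchor → Form Y (Group B): y = (13.4/5.7)(12.07 − 14.5) + 60.2 = 54.5

54.5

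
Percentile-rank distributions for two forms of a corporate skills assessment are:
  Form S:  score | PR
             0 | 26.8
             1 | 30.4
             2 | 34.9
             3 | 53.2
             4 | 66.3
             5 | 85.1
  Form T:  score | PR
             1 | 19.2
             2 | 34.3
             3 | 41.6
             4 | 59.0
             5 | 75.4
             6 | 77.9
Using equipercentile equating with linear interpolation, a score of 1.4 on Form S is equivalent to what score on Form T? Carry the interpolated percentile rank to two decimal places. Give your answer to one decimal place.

PR of 1.4 on Form S: 30.4 + (1.4 − 1)/(2 − 1) × (34.9 − 30.4) = 32.20
On Form T, PR 32.20 falls between score 1 (PR 19.2) and 2 (PR 34.3).
Interpolate: 1 + (32.20 − 19.2)/(34.3 − 19.2) × (2 − 1) = 1.9

1.9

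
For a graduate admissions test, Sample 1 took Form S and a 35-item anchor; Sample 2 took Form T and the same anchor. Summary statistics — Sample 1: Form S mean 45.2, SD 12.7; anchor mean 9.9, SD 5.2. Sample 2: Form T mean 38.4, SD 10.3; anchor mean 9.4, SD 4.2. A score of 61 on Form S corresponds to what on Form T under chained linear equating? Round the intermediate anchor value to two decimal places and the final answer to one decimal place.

55.5

Form S → anchor (Sample 1): v = (5.2/12.7)(61 − 45.2) + 9.9 = 16.37
anchor → Form T (Sample 2): y = (10.3/4.2)(16.37 − 9.4) + 38.4 = 55.5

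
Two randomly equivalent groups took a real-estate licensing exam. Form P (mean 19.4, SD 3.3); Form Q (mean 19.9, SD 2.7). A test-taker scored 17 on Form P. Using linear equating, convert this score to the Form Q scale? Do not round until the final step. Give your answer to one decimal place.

17.9

Linear equating: y = (SD_Y/SD_X)(x − M_X) + M_Y
y = (2.7/3.3)(17 − 19.4) + 19.9
y = 0.818182 × -2.4 + 19.9 = -1.9636 + 19.9 = 17.9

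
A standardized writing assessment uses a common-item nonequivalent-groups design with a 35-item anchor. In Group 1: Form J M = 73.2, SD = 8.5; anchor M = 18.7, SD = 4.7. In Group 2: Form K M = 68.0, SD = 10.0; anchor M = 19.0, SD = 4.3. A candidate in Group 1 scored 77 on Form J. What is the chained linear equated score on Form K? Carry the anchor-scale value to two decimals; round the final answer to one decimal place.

72.2

Form J → anchor (Group 1): v = (4.7/8.5)(77 − 73.2) + 18.7 = 20.80
anchor → Form K (Group 2): y = (10.0/4.3)(20.80 − 19.0) + 68.0 = 72.2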